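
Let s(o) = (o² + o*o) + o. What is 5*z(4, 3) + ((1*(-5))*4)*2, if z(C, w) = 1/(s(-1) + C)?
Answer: -39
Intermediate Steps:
s(o) = o + 2*o² (s(o) = (o² + o²) + o = 2*o² + o = o + 2*o²)
z(C, w) = 1/(1 + C) (z(C, w) = 1/(-(1 + 2*(-1)) + C) = 1/(-(1 - 2) + C) = 1/(-1*(-1) + C) = 1/(1 + C))
5*z(4, 3) + ((1*(-5))*4)*2 = 5/(1 + 4) + ((1*(-5))*4)*2 = 5/5 - 5*4*2 = 5*(⅕) - 20*2 = 1 - 40 = -39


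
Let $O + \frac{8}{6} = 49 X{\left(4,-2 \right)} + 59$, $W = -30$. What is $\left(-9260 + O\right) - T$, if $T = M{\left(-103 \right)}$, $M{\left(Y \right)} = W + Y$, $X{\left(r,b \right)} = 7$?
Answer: $- \frac{26179}{3} \approx -8726.3$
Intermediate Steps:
$O = \frac{1202}{3}$ ($O = - \frac{4}{3} + \left(49 \cdot 7 + 59\right) = - \frac{4}{3} + \left(343 + 59\right) = - \frac{4}{3} + 402 = \frac{1202}{3} \approx 400.67$)
$M{\left(Y \right)} = -30 + Y$
$T = -133$ ($T = -30 - 103 = -133$)
$\left(-9260 + O\right) - T = \left(-9260 + \frac{1202}{3}\right) - -133 = - \frac{26578}{3} + 133 = - \frac{26179}{3}$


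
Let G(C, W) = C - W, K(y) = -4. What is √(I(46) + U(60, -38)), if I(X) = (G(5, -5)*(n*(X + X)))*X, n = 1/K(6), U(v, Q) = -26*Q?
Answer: 2*I*√2398 ≈ 97.939*I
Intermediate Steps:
n = -¼ (n = 1/(-4) = -¼ ≈ -0.25000)
I(X) = -5*X² (I(X) = ((5 - 1*(-5))*(-(X + X)/4))*X = ((5 + 5)*(-X/2))*X = (10*(-X/2))*X = (-5*X)*X = -5*X²)
√(I(46) + U(60, -38)) = √(-5*46² - 26*(-38)) = √(-5*2116 + 988) = √(-10580 + 988) = √(-9592) = 2*I*√2398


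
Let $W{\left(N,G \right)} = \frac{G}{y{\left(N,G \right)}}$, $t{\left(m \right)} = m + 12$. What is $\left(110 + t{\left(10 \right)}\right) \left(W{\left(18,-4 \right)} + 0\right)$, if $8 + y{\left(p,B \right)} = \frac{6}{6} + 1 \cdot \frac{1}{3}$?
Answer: $\frac{396}{5} \approx 79.2$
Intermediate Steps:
$t{\left(m \right)} = 12 + m$
$y{\left(p,B \right)} = - \frac{20}{3}$ ($y{\left(p,B \right)} = -8 + \left(\frac{6}{6} + 1 \cdot \frac{1}{3}\right) = -8 + \left(6 \cdot \frac{1}{6} + 1 \cdot \frac{1}{3}\right) = -8 + \left(1 + \frac{1}{3}\right) = -8 + \frac{4}{3} = - \frac{20}{3}$)
$W{\left(N,G \right)} = - \frac{3 G}{20}$ ($W{\left(N,G \right)} = \frac{G}{- \frac{20}{3}} = G \left(- \frac{3}{20}\right) = - \frac{3 G}{20}$)
$\left(110 + t{\left(10 \right)}\right) \left(W{\left(18,-4 \right)} + 0\right) = \left(110 + \left(12 + 10\right)\right) \left(\left(- \frac{3}{20}\right) \left(-4\right) + 0\right) = \left(110 + 22\right) \left(\frac{3}{5} + 0\right) = 132 \cdot \frac{3}{5} = \frac{396}{5}$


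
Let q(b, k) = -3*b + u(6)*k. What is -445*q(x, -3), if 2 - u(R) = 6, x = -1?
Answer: -6675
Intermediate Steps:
u(R) = -4 (u(R) = 2 - 1*6 = 2 - 6 = -4)
q(b, k) = -4*k - 3*b (q(b, k) = -3*b - 4*k = -4*k - 3*b)
-445*q(x, -3) = -445*(-4*(-3) - 3*(-1)) = -445*(12 + 3) = -445*15 = -6675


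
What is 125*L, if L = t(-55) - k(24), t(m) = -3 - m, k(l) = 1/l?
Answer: 155875/24 ≈ 6494.8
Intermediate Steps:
L = 1247/24 (L = (-3 - 1*(-55)) - 1/24 = (-3 + 55) - 1*1/24 = 52 - 1/24 = 1247/24 ≈ 51.958)
125*L = 125*(1247/24) = 155875/24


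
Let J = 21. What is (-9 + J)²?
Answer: 144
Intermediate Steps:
(-9 + J)² = (-9 + 21)² = 12² = 144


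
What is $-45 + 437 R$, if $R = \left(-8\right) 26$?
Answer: $-90941$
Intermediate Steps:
$R = -208$
$-45 + 437 R = -45 + 437 \left(-208\right) = -45 - 90896 = -90941$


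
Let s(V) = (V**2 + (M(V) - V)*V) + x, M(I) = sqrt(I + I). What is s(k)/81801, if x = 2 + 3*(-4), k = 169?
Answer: -10/81801 + 2197*sqrt(2)/81801 ≈ 0.037861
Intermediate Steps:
M(I) = sqrt(2)*sqrt(I) (M(I) = sqrt(2*I) = sqrt(2)*sqrt(I))
x = -10 (x = 2 - 12 = -10)
s(V) = -10 + V**2 + V*(-V + sqrt(2)*sqrt(V)) (s(V) = (V**2 + (sqrt(2)*sqrt(V) - V)*V) - 10 = (V**2 + (-V + sqrt(2)*sqrt(V))*V) - 10 = (V**2 + V*(-V + sqrt(2)*sqrt(V))) - 10 = -10 + V**2 + V*(-V + sqrt(2)*sqrt(V)))
s(k)/81801 = (-10 + sqrt(2)*169**(3/2))/81801 = (-10 + sqrt(2)*2197)*(1/81801) = (-10 + 2197*sqrt(2))*(1/81801) = -10/81801 + 2197*sqrt(2)/81801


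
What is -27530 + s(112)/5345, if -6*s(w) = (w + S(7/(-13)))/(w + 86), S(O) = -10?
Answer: -29135274317/1058310 ≈ -27530.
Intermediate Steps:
s(w) = -(-10 + w)/(6*(86 + w)) (s(w) = -(w - 10)/(6*(w + 86)) = -(-10 + w)/(6*(86 + w)))
-27530 + s(112)/5345 = -27530 + ((10 - 1*112)/(6*(86 + 112)))/5345 = -27530 + ((⅙)*(10 - 112)/198)*(1/5345) = -27530 + ((⅙)*(1/198)*(-102))*(1/5345) = -27530 - 17/198*1/5345 = -27530 - 17/1058310 = -29135274317/1058310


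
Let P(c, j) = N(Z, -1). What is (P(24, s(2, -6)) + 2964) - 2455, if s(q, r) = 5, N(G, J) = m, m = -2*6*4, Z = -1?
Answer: 461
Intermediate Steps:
m = -48 (m = -12*4 = -48)
N(G, J) = -48
P(c, j) = -48
(P(24, s(2, -6)) + 2964) - 2455 = (-48 + 2964) - 2455 = 2916 - 2455 = 461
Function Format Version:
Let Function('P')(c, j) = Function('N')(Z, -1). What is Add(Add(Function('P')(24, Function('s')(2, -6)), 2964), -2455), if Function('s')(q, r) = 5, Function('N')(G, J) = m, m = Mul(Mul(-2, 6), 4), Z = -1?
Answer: 461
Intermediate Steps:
m = -48 (m = Mul(-12, 4) = -48)
Function('N')(G, J) = -48
Function('P')(c, j) = -48
Add(Add(Function('P')(24, Function('s')(2, -6)), 2964), -2455) = Add(Add(-48, 2964), -2455) = Add(2916, -2455) = 461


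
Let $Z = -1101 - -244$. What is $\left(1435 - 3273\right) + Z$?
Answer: $-2695$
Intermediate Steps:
$Z = -857$ ($Z = -1101 + 244 = -857$)
$\left(1435 - 3273\right) + Z = \left(1435 - 3273\right) - 857 = -1838 - 857 = -2695$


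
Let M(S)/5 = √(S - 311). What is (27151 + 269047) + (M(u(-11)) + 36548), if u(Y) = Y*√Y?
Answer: 332746 + 5*√(-311 - 11*I*√11) ≈ 3.3275e+5 - 88.327*I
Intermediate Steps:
u(Y) = Y^(3/2)
M(S) = 5*√(-311 + S) (M(S) = 5*√(S - 311) = 5*√(-311 + S))
(27151 + 269047) + (M(u(-11)) + 36548) = (27151 + 269047) + (5*√(-311 + (-11)^(3/2)) + 36548) = 296198 + (5*√(-311 - 11*I*√11) + 36548) = 296198 + (36548 + 5*√(-311 - 11*I*√11)) = 332746 + 5*√(-311 - 11*I*√11)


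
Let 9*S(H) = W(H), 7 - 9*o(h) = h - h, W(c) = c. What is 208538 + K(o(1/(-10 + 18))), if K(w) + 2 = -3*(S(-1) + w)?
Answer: 208534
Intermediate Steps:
o(h) = 7/9 (o(h) = 7/9 - (h - h)/9 = 7/9 - 1/9*0 = 7/9 + 0 = 7/9)
S(H) = H/9
K(w) = -5/3 - 3*w (K(w) = -2 - 3*((1/9)*(-1) + w) = -2 - 3*(-1/9 + w) = -2 + (1/3 - 3*w) = -5/3 - 3*w)
208538 + K(o(1/(-10 + 18))) = 208538 + (-5/3 - 3*7/9) = 208538 + (-5/3 - 7/3) = 208538 - 4 = 208534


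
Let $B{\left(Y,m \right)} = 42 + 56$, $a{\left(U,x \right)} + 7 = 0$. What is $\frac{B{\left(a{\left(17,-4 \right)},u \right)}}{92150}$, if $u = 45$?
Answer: $\frac{49}{46075} \approx 0.0010635$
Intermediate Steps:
$a{\left(U,x \right)} = -7$ ($a{\left(U,x \right)} = -7 + 0 = -7$)
$B{\left(Y,m \right)} = 98$
$\frac{B{\left(a{\left(17,-4 \right)},u \right)}}{92150} = \frac{98}{92150} = 98 \cdot \frac{1}{92150} = \frac{49}{46075}$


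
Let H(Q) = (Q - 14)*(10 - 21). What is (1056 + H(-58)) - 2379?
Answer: -531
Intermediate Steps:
H(Q) = 154 - 11*Q (H(Q) = (-14 + Q)*(-11) = 154 - 11*Q)
(1056 + H(-58)) - 2379 = (1056 + (154 - 11*(-58))) - 2379 = (1056 + (154 + 638)) - 2379 = (1056 + 792) - 2379 = 1848 - 2379 = -531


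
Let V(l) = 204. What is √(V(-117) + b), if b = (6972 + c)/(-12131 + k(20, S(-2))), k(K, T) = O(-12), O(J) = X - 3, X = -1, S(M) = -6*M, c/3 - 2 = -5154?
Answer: 2*√837323090/4045 ≈ 14.307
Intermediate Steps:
c = -15456 (c = 6 + 3*(-5154) = 6 - 15462 = -15456)
O(J) = -4 (O(J) = -1 - 3 = -4)
k(K, T) = -4
b = 2828/4045 (b = (6972 - 15456)/(-12131 - 4) = -8484/(-12135) = -8484*(-1/12135) = 2828/4045 ≈ 0.69913)
√(V(-117) + b) = √(204 + 2828/4045) = √(828008/4045) = 2*√837323090/4045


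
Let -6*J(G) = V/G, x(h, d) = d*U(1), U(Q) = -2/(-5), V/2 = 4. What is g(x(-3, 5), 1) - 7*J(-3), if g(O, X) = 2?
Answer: -10/9 ≈ -1.1111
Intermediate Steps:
V = 8 (V = 2*4 = 8)
U(Q) = 2/5 (U(Q) = -2*(-1/5) = 2/5)
x(h, d) = 2*d/5 (x(h, d) = d*(2/5) = 2*d/5)
J(G) = -4/(3*G)
g(x(-3, 5), 1) - 7*J(-3) = 2 - (-28)/(3*(-3)) = 2 - (-28)*(-1)/(3*3) = 2 - 7*4/9 = 2 - 28/9 = -10/9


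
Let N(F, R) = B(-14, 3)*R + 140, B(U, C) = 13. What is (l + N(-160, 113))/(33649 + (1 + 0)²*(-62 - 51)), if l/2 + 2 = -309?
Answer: 987/33536 ≈ 0.029431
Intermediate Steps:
l = -622 (l = -4 + 2*(-309) = -4 - 618 = -622)
N(F, R) = 140 + 13*R (N(F, R) = 13*R + 140 = 140 + 13*R)
(l + N(-160, 113))/(33649 + (1 + 0)²*(-62 - 51)) = (-622 + (140 + 13*113))/(33649 + (1 + 0)²*(-62 - 51)) = (-622 + (140 + 1469))/(33649 + 1²*(-113)) = (-622 + 1609)/(33649 + 1*(-113)) = 987/(33649 - 113) = 987/33536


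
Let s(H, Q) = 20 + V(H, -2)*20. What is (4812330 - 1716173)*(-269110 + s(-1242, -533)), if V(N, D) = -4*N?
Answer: -525510727610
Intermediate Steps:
s(H, Q) = 20 - 80*H (s(H, Q) = 20 - 4*H*20 = 20 - 80*H)
(4812330 - 1716173)*(-269110 + s(-1242, -533)) = (4812330 - 1716173)*(-269110 + (20 - 80*(-1242))) = 3096157*(-269110 + (20 + 99360)) = 3096157*(-269110 + 99380) = 3096157*(-169730) = -525510727610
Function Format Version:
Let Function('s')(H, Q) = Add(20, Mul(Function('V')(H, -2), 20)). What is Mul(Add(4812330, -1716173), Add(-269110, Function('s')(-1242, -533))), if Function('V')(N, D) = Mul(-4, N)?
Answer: -525510727610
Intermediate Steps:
Function('s')(H, Q) = Add(20, Mul(-80, H)) (Function('s')(H, Q) = Add(20, Mul(Mul(-4, H), 20)) = Add(20, Mul(-80, H)))
Mul(Add(4812330, -1716173), Add(-269110, Function('s')(-1242, -533))) = Mul(Add(4812330, -1716173), Add(-269110, Add(20, Mul(-80, -1242)))) = Mul(3096157, Add(-269110, Add(20, 99360))) = Mul(3096157, Add(-269110, 99380)) = Mul(3096157, -169730) = -525510727610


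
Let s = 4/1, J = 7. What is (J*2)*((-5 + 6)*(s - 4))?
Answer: 0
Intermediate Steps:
s = 4 (s = 4*1 = 4)
(J*2)*((-5 + 6)*(s - 4)) = (7*2)*((-5 + 6)*(4 - 4)) = 14*(1*0) = 14*0 = 0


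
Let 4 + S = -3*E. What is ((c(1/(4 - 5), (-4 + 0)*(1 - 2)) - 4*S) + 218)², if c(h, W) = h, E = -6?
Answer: 25921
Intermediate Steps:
S = 14 (S = -4 - 3*(-6) = -4 + 18 = 14)
((c(1/(4 - 5), (-4 + 0)*(1 - 2)) - 4*S) + 218)² = ((1/(4 - 5) - 4*14) + 218)² = ((1/(-1) - 56) + 218)² = ((-1 - 56) + 218)² = (-57 + 218)² = 161² = 25921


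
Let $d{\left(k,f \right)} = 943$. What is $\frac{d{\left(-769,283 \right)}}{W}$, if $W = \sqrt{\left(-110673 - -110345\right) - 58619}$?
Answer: $- \frac{943 i \sqrt{1203}}{8421} \approx - 3.884 i$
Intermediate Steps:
$W = 7 i \sqrt{1203}$ ($W = \sqrt{\left(-110673 + 110345\right) - 58619} = \sqrt{-328 - 58619} = \sqrt{-58947} = 7 i \sqrt{1203} \approx 242.79 i$)
$\frac{d{\left(-769,283 \right)}}{W} = \frac{943}{7 i \sqrt{1203}} = 943 \left(- \frac{i \sqrt{1203}}{8421}\right) = - \frac{943 i \sqrt{1203}}{8421}$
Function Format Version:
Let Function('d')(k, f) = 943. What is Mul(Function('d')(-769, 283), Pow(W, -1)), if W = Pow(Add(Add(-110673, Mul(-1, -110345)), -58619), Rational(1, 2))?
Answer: Mul(Rational(-943, 8421), I, Pow(1203, Rational(1, 2))) ≈ Mul(-3.8840, I)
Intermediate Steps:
W = Mul(7, I, Pow(1203, Rational(1, 2))) (W = Pow(Add(Add(-110673, 110345), -58619), Rational(1, 2)) = Pow(Add(-328, -58619), Rational(1, 2)) = Pow(-58947, Rational(1, 2)) = Mul(7, I, Pow(1203, Rational(1, 2))) ≈ Mul(242.79, I))
Mul(Function('d')(-769, 283), Pow(W, -1)) = Mul(943, Pow(Mul(7, I, Pow(1203, Rational(1, 2))), -1)) = Mul(943, Mul(Rational(-1, 8421), I, Pow(1203, Rational(1, 2)))) = Mul(Rational(-943, 8421), I, Pow(1203, Rational(1, 2)))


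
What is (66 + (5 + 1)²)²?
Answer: 10404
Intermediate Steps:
(66 + (5 + 1)²)² = (66 + 6²)² = (66 + 36)² = 102² = 10404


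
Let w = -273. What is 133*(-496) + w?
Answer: -66241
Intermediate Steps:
133*(-496) + w = 133*(-496) - 273 = -65968 - 273 = -66241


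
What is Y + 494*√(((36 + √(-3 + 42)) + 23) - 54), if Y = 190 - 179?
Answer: 11 + 494*√(5 + √39) ≈ 1667.6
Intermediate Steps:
Y = 11
Y + 494*√(((36 + √(-3 + 42)) + 23) - 54) = 11 + 494*√(((36 + √(-3 + 42)) + 23) - 54) = 11 + 494*√(((36 + √39) + 23) - 54) = 11 + 494*√((59 + √39) - 54) = 11 + 494*√(5 + √39)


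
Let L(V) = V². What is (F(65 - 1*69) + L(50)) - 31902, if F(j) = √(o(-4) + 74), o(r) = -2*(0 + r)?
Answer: -29402 + √82 ≈ -29393.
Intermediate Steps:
o(r) = -2*r
F(j) = √82 (F(j) = √(-2*(-4) + 74) = √(8 + 74) = √82)
(F(65 - 1*69) + L(50)) - 31902 = (√82 + 50²) - 31902 = (√82 + 2500) - 31902 = (2500 + √82) - 31902 = -29402 + √82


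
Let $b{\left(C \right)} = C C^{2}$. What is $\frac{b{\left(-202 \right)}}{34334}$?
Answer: $- \frac{4121204}{17167} \approx -240.07$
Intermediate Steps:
$b{\left(C \right)} = C^{3}$
$\frac{b{\left(-202 \right)}}{34334} = \frac{\left(-202\right)^{3}}{34334} = \left(-8242408\right) \frac{1}{34334} = - \frac{4121204}{17167}$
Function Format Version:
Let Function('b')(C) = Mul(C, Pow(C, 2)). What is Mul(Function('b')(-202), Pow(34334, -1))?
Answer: Rational(-4121204, 17167) ≈ -240.07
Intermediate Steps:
Function('b')(C) = Pow(C, 3)
Mul(Function('b')(-202), Pow(34334, -1)) = Mul(Pow(-202, 3), Pow(34334, -1)) = Mul(-8242408, Rational(1, 34334)) = Rational(-4121204, 17167)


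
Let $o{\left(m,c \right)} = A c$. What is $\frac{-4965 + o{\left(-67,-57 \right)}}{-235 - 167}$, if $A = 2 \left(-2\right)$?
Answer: $\frac{1579}{134} \approx 11.784$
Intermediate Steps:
$A = -4$
$o{\left(m,c \right)} = - 4 c$
$\frac{-4965 + o{\left(-67,-57 \right)}}{-235 - 167} = \frac{-4965 - -228}{-235 - 167} = \frac{-4965 + 228}{-402} = \left(-4737\right) \left(- \frac{1}{402}\right) = \frac{1579}{134}$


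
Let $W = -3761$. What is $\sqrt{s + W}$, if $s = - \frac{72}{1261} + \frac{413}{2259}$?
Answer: $\frac{i \sqrt{3390852828100634}}{949533} \approx 61.326 i$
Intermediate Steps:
$s = \frac{358145}{2848599}$ ($s = \left(-72\right) \frac{1}{1261} + 413 \cdot \frac{1}{2259} = - \frac{72}{1261} + \frac{413}{2259} = \frac{358145}{2848599} \approx 0.12573$)
$\sqrt{s + W} = \sqrt{\frac{358145}{2848599} - 3761} = \sqrt{- \frac{10713222694}{2848599}} = \frac{i \sqrt{3390852828100634}}{949533}$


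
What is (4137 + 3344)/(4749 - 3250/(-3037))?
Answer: 22719797/14425963 ≈ 1.5749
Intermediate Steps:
(4137 + 3344)/(4749 - 3250/(-3037)) = 7481/(4749 - 3250*(-1/3037)) = 7481/(4749 + 3250/3037) = 7481/(14425963/3037) = 7481*(3037/14425963) = 22719797/14425963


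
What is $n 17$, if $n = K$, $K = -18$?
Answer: $-306$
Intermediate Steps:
$n = -18$
$n 17 = \left(-18\right) 17 = -306$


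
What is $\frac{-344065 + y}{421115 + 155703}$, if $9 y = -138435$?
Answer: $- \frac{539170}{865227} \approx -0.62315$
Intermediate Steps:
$y = - \frac{46145}{3}$ ($y = \frac{1}{9} \left(-138435\right) = - \frac{46145}{3} \approx -15382.0$)
$\frac{-344065 + y}{421115 + 155703} = \frac{-344065 - \frac{46145}{3}}{421115 + 155703} = - \frac{1078340}{3 \cdot 576818} = \left(- \frac{1078340}{3}\right) \frac{1}{576818} = - \frac{539170}{865227}$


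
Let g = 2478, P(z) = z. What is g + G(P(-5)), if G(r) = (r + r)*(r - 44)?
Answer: 2968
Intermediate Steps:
G(r) = 2*r*(-44 + r) (G(r) = (2*r)*(-44 + r) = 2*r*(-44 + r))
g + G(P(-5)) = 2478 + 2*(-5)*(-44 - 5) = 2478 + 2*(-5)*(-49) = 2478 + 490 = 2968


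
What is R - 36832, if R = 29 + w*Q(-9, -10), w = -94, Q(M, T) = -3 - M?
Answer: -37367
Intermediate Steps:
R = -535 (R = 29 - 94*(-3 - 1*(-9)) = 29 - 94*(-3 + 9) = 29 - 94*6 = 29 - 564 = -535)
R - 36832 = -535 - 36832 = -37367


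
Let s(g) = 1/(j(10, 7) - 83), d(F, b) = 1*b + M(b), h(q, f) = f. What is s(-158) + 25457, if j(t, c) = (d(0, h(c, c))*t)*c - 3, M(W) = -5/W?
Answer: 9011779/354 ≈ 25457.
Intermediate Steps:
d(F, b) = b - 5/b (d(F, b) = 1*b - 5/b = b - 5/b)
j(t, c) = -3 + c*t*(c - 5/c) (j(t, c) = ((c - 5/c)*t)*c - 3 = (t*(c - 5/c))*c - 3 = c*t*(c - 5/c) - 3 = -3 + c*t*(c - 5/c))
s(g) = 1/354 (s(g) = 1/((-3 + 10*(-5 + 7²)) - 83) = 1/((-3 + 10*(-5 + 49)) - 83) = 1/((-3 + 10*44) - 83) = 1/((-3 + 440) - 83) = 1/(437 - 83) = 1/354)
s(-158) + 25457 = 1/354 + 25457 = 9011779/354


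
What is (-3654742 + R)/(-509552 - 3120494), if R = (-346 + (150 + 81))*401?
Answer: 3700857/3630046 ≈ 1.0195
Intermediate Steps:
R = -46115 (R = (-346 + 231)*401 = -115*401 = -46115)
(-3654742 + R)/(-509552 - 3120494) = (-3654742 - 46115)/(-509552 - 3120494) = -3700857/(-3630046) = -3700857*(-1/3630046) = 3700857/3630046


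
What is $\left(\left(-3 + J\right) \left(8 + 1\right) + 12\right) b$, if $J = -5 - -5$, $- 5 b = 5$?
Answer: $15$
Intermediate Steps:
$b = -1$ ($b = \left(- \frac{1}{5}\right) 5 = -1$)
$J = 0$ ($J = -5 + 5 = 0$)
$\left(\left(-3 + J\right) \left(8 + 1\right) + 12\right) b = \left(\left(-3 + 0\right) \left(8 + 1\right) + 12\right) \left(-1\right) = \left(\left(-3\right) 9 + 12\right) \left(-1\right) = \left(-27 + 12\right) \left(-1\right) = \left(-15\right) \left(-1\right) = 15$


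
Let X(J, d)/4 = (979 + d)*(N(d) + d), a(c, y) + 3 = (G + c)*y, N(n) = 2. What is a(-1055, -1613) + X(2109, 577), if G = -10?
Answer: 5321538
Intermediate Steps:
a(c, y) = -3 + y*(-10 + c) (a(c, y) = -3 + (-10 + c)*y = -3 + y*(-10 + c))
X(J, d) = 4*(2 + d)*(979 + d) (X(J, d) = 4*((979 + d)*(2 + d)) = 4*((2 + d)*(979 + d)) = 4*(2 + d)*(979 + d))
a(-1055, -1613) + X(2109, 577) = (-3 - 10*(-1613) - 1055*(-1613)) + (7832 + 4*577**2 + 3924*577) = (-3 + 16130 + 1701715) + (7832 + 4*332929 + 2264148) = 1717842 + (7832 + 1331716 + 2264148) = 1717842 + 3603696 = 5321538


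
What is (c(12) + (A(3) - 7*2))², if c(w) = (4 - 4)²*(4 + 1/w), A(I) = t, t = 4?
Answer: 100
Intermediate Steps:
A(I) = 4
c(w) = 0 (c(w) = 0²*(4 + 1/w) = 0*(4 + 1/w) = 0)
(c(12) + (A(3) - 7*2))² = (0 + (4 - 7*2))² = (0 + (4 - 1*14))² = (0 + (4 - 14))² = (0 - 10)² = (-10)² = 100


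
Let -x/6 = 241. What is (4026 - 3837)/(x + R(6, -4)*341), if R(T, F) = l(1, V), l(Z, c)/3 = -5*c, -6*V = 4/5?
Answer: -189/764 ≈ -0.24738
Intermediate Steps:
x = -1446 (x = -6*241 = -1446)
V = -2/15 (V = -2/(3*5) = -⅙*⅘ = -2/15 ≈ -0.13333)
l(Z, c) = -15*c (l(Z, c) = 3*(-5*c) = -15*c)
R(T, F) = 2 (R(T, F) = -15*(-2/15) = 2)
(4026 - 3837)/(x + R(6, -4)*341) = (4026 - 3837)/(-1446 + 2*341) = 189/(-1446 + 682) = 189/(-764) = 189*(-1/764) = -189/764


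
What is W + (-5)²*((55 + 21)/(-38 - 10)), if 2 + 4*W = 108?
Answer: -157/12 ≈ -13.083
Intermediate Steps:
W = 53/2 (W = -½ + (¼)*108 = -½ + 27 = 53/2 ≈ 26.500)
W + (-5)²*((55 + 21)/(-38 - 10)) = 53/2 + (-5)²*((55 + 21)/(-38 - 10)) = 53/2 + 25*(76/(-48)) = 53/2 + 25*(76*(-1/48)) = 53/2 + 25*(-19/12) = 53/2 - 475/12 = -157/12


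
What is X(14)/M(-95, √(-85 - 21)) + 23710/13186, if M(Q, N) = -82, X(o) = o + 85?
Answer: 319403/540626 ≈ 0.59080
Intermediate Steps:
X(o) = 85 + o
X(14)/M(-95, √(-85 - 21)) + 23710/13186 = (85 + 14)/(-82) + 23710/13186 = 99*(-1/82) + 23710*(1/13186) = -99/82 + 11855/6593 = 319403/540626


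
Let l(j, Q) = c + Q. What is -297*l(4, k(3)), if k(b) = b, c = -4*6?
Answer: 6237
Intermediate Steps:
c = -24
l(j, Q) = -24 + Q
-297*l(4, k(3)) = -297*(-24 + 3) = -297*(-21) = 6237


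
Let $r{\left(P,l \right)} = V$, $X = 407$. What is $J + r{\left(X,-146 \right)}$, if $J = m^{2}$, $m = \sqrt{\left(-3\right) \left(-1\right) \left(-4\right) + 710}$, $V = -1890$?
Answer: $-1192$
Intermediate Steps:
$r{\left(P,l \right)} = -1890$
$m = \sqrt{698}$ ($m = \sqrt{3 \left(-4\right) + 710} = \sqrt{-12 + 710} = \sqrt{698} \approx 26.42$)
$J = 698$ ($J = \left(\sqrt{698}\right)^{2} = 698$)
$J + r{\left(X,-146 \right)} = 698 - 1890 = -1192$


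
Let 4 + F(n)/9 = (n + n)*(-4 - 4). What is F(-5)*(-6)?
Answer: -4104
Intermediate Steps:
F(n) = -36 - 144*n (F(n) = -36 + 9*((n + n)*(-4 - 4)) = -36 + 9*((2*n)*(-8)) = -36 + 9*(-16*n) = -36 - 144*n)
F(-5)*(-6) = (-36 - 144*(-5))*(-6) = (-36 + 720)*(-6) = 684*(-6) = -4104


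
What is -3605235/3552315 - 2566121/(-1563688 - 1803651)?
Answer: -201625219970/797456589319 ≈ -0.25284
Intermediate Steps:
-3605235/3552315 - 2566121/(-1563688 - 1803651) = -3605235*1/3552315 - 2566121/(-3367339) = -240349/236821 - 2566121*(-1/3367339) = -240349/236821 + 2566121/3367339 = -201625219970/797456589319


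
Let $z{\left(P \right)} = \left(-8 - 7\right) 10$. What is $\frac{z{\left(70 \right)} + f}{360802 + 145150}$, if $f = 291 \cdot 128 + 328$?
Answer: $\frac{18713}{252976} \approx 0.073971$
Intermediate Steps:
$f = 37576$ ($f = 37248 + 328 = 37576$)
$z{\left(P \right)} = -150$ ($z{\left(P \right)} = \left(-15\right) 10 = -150$)
$\frac{z{\left(70 \right)} + f}{360802 + 145150} = \frac{-150 + 37576}{360802 + 145150} = \frac{37426}{505952} = 37426 \cdot \frac{1}{505952} = \frac{18713}{252976}$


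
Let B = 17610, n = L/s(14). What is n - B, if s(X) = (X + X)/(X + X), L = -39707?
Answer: -57317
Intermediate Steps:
s(X) = 1 (s(X) = (2*X)/((2*X)) = (2*X)*(1/(2*X)) = 1)
n = -39707 (n = -39707/1 = -39707*1 = -39707)
n - B = -39707 - 1*17610 = -39707 - 17610 = -57317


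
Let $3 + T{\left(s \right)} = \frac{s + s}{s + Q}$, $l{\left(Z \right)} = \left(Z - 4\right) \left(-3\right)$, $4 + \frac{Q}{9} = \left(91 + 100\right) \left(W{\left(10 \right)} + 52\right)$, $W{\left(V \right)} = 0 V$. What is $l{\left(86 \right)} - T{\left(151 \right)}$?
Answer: $- \frac{21749531}{89503} \approx -243.0$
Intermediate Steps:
$W{\left(V \right)} = 0$
$Q = 89352$ ($Q = -36 + 9 \left(91 + 100\right) \left(0 + 52\right) = -36 + 9 \cdot 191 \cdot 52 = -36 + 9 \cdot 9932 = -36 + 89388 = 89352$)
$l{\left(Z \right)} = 12 - 3 Z$ ($l{\left(Z \right)} = \left(-4 + Z\right) \left(-3\right) = 12 - 3 Z$)
$T{\left(s \right)} = -3 + \frac{2 s}{89352 + s}$ ($T{\left(s \right)} = -3 + \frac{s + s}{s + 89352} = -3 + \frac{2 s}{89352 + s}$)
$l{\left(86 \right)} - T{\left(151 \right)} = \left(12 - 258\right) - \frac{-268056 - 151}{89352 + 151} = \left(12 - 258\right) - \frac{-268056 - 151}{89503} = -246 - \frac{1}{89503} \left(-268207\right) = -246 - - \frac{268207}{89503} = -246 + \frac{268207}{89503} = - \frac{21749531}{89503}$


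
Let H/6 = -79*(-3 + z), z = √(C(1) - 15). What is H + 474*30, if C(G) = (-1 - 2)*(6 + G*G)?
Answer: 15642 - 2844*I ≈ 15642.0 - 2844.0*I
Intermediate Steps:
C(G) = -18 - 3*G² (C(G) = -3*(6 + G²) = -18 - 3*G²)
z = 6*I (z = √((-18 - 3*1²) - 15) = √((-18 - 3*1) - 15) = √((-18 - 3) - 15) = √(-21 - 15) = √(-36) = 6*I ≈ 6.0*I)
H = 1422 - 2844*I (H = 6*(-79*(-3 + 6*I)) = 6*(237 - 474*I) = 1422 - 2844*I ≈ 1422.0 - 2844.0*I)
H + 474*30 = (1422 - 2844*I) + 474*30 = (1422 - 2844*I) + 14220 = 15642 - 2844*I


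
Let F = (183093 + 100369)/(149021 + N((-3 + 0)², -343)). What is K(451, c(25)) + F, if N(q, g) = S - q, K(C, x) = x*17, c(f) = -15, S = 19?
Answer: -37719443/149031 ≈ -253.10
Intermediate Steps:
K(C, x) = 17*x
N(q, g) = 19 - q
F = 283462/149031 (F = (183093 + 100369)/(149021 + (19 - (-3 + 0)²)) = 283462/(149021 + (19 - 1*(-3)²)) = 283462/(149021 + (19 - 1*9)) = 283462/(149021 + (19 - 9)) = 283462/(149021 + 10) = 283462/149031 ≈ 1.9020)
K(451, c(25)) + F = 17*(-15) + 283462/149031 = -255 + 283462/149031 = -37719443/149031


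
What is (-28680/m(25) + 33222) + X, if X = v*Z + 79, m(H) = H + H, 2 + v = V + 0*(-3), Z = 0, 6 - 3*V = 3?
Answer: 163637/5 ≈ 32727.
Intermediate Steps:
V = 1 (V = 2 - 1/3*3 = 2 - 1 = 1)
v = -1 (v = -2 + (1 + 0*(-3)) = -2 + (1 + 0) = -2 + 1 = -1)
m(H) = 2*H
X = 79 (X = -1*0 + 79 = 0 + 79 = 79)
(-28680/m(25) + 33222) + X = (-28680/(2*25) + 33222) + 79 = (-28680/50 + 33222) + 79 = (-28680*1/50 + 33222) + 79 = (-2868/5 + 33222) + 79 = 163242/5 + 79 = 163637/5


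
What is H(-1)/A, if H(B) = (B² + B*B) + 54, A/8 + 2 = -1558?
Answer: -7/1560 ≈ -0.0044872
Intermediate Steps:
A = -12480 (A = -16 + 8*(-1558) = -16 - 12464 = -12480)
H(B) = 54 + 2*B² (H(B) = (B² + B²) + 54 = 2*B² + 54 = 54 + 2*B²)
H(-1)/A = (54 + 2*(-1)²)/(-12480) = (54 + 2*1)*(-1/12480) = (54 + 2)*(-1/12480) = 56*(-1/12480) = -7/1560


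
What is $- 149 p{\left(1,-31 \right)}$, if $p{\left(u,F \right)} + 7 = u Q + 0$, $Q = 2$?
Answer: $745$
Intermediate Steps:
$p{\left(u,F \right)} = -7 + 2 u$ ($p{\left(u,F \right)} = -7 + \left(u 2 + 0\right) = -7 + \left(2 u + 0\right) = -7 + 2 u$)
$- 149 p{\left(1,-31 \right)} = - 149 \left(-7 + 2 \cdot 1\right) = - 149 \left(-7 + 2\right) = \left(-149\right) \left(-5\right) = 745$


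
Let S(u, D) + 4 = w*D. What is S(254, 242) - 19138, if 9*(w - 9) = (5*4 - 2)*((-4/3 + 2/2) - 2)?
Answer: -54280/3 ≈ -18093.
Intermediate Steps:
w = 13/3 (w = 9 + ((5*4 - 2)*((-4/3 + 2/2) - 2))/9 = 9 + ((20 - 2)*((-4*⅓ + 2*(½)) - 2))/9 = 9 + (18*((-4/3 + 1) - 2))/9 = 9 + (18*(-⅓ - 2))/9 = 9 + (18*(-7/3))/9 = 9 + (⅑)*(-42) = 9 - 14/3 = 13/3 ≈ 4.3333)
S(u, D) = -4 + 13*D/3
S(254, 242) - 19138 = (-4 + (13/3)*242) - 19138 = (-4 + 3146/3) - 19138 = 3134/3 - 19138 = -54280/3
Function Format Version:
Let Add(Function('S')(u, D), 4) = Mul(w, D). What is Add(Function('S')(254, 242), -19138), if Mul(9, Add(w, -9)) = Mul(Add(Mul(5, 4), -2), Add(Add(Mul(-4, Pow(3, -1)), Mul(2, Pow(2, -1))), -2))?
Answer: Rational(-54280, 3) ≈ -18093.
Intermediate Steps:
w = Rational(13, 3) (w = Add(9, Mul(Rational(1, 9), Mul(Add(Mul(5, 4), -2), Add(Add(Mul(-4, Pow(3, -1)), Mul(2, Pow(2, -1))), -2)))) = Add(9, Mul(Rational(1, 9), Mul(Add(20, -2), Add(Add(Mul(-4, Rational(1, 3)), Mul(2, Rational(1, 2))), -2)))) = Add(9, Mul(Rational(1, 9), Mul(18, Add(Add(Rational(-4, 3), 1), -2)))) = Add(9, Mul(Rational(1, 9), Mul(18, Add(Rational(-1, 3), -2)))) = Add(9, Mul(Rational(1, 9), Mul(18, Rational(-7, 3)))) = Add(9, Mul(Rational(1, 9), -42)) = Add(9, Rational(-14, 3)) = Rational(13, 3) ≈ 4.3333)
Function('S')(u, D) = Add(-4, Mul(Rational(13, 3), D))
Add(Function('S')(254, 242), -19138) = Add(Add(-4, Mul(Rational(13, 3), 242)), -19138) = Add(Add(-4, Rational(3146, 3)), -19138) = Add(Rational(3134, 3), -19138) = Rational(-54280, 3)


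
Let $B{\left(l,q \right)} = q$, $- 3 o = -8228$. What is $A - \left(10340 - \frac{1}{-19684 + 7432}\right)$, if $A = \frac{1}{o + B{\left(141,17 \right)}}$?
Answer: $- \frac{1048830716243}{101434308} \approx -10340.0$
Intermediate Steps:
$o = \frac{8228}{3}$ ($o = \left(- \frac{1}{3}\right) \left(-8228\right) = \frac{8228}{3} \approx 2742.7$)
$A = \frac{3}{8279}$ ($A = \frac{1}{\frac{8228}{3} + 17} = \frac{1}{\frac{8279}{3}} = \frac{3}{8279} \approx 0.00036236$)
$A - \left(10340 - \frac{1}{-19684 + 7432}\right) = \frac{3}{8279} - \left(10340 - \frac{1}{-19684 + 7432}\right) = \frac{3}{8279} - \left(10340 - \frac{1}{-12252}\right) = \frac{3}{8279} - \left(10340 - - \frac{1}{12252}\right) = \frac{3}{8279} - \left(10340 + \frac{1}{12252}\right) = \frac{3}{8279} - \frac{126685681}{12252} = - \frac{1048830716243}{101434308}$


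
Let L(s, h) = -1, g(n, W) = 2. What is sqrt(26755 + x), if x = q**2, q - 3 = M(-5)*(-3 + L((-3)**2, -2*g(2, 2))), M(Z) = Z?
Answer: 2*sqrt(6821) ≈ 165.18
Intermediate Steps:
q = 23 (q = 3 - 5*(-3 - 1) = 3 - 5*(-4) = 3 + 20 = 23)
x = 529 (x = 23**2 = 529)
sqrt(26755 + x) = sqrt(26755 + 529) = sqrt(27284) = 2*sqrt(6821)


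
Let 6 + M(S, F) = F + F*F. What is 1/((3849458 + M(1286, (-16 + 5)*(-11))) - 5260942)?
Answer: -1/1396728 ≈ -7.1596e-7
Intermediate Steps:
M(S, F) = -6 + F + F² (M(S, F) = -6 + (F + F*F) = -6 + (F + F²) = -6 + F + F²)
1/((3849458 + M(1286, (-16 + 5)*(-11))) - 5260942) = 1/((3849458 + (-6 + (-16 + 5)*(-11) + ((-16 + 5)*(-11))²)) - 5260942) = 1/((3849458 + (-6 - 11*(-11) + (-11*(-11))²)) - 5260942) = 1/((3849458 + (-6 + 121 + 121²)) - 5260942) = 1/((3849458 + (-6 + 121 + 14641)) - 5260942) = 1/((3849458 + 14756) - 5260942) = 1/(3864214 - 5260942) = 1/(-1396728) = -1/1396728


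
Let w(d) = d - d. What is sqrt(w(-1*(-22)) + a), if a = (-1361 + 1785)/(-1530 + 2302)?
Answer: sqrt(20458)/193 ≈ 0.74110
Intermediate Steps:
a = 106/193 (a = 424/772 = 424*(1/772) = 106/193 ≈ 0.54922)
w(d) = 0
sqrt(w(-1*(-22)) + a) = sqrt(0 + 106/193) = sqrt(106/193) = sqrt(20458)/193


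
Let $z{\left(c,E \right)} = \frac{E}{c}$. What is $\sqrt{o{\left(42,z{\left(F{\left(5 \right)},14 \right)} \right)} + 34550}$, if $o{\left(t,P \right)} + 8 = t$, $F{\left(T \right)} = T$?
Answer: $2 \sqrt{8646} \approx 185.97$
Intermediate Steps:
$o{\left(t,P \right)} = -8 + t$
$\sqrt{o{\left(42,z{\left(F{\left(5 \right)},14 \right)} \right)} + 34550} = \sqrt{\left(-8 + 42\right) + 34550} = \sqrt{34 + 34550} = \sqrt{34584} = 2 \sqrt{8646}$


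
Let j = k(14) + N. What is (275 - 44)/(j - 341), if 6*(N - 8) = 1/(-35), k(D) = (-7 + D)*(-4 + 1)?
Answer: -48510/74341 ≈ -0.65253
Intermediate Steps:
k(D) = 21 - 3*D (k(D) = (-7 + D)*(-3) = 21 - 3*D)
N = 1679/210 (N = 8 + (1/6)/(-35) = 8 + (1/6)*(-1/35) = 8 - 1/210 = 1679/210 ≈ 7.9952)
j = -2731/210 (j = (21 - 3*14) + 1679/210 = (21 - 42) + 1679/210 = -21 + 1679/210 = -2731/210 ≈ -13.005)
(275 - 44)/(j - 341) = (275 - 44)/(-2731/210 - 341) = 231/(-74341/210) = 231*(-210/74341) = -48510/74341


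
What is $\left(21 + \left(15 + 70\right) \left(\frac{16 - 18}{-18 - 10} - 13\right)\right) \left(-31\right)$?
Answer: $\frac{467821}{14} \approx 33416.0$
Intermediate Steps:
$\left(21 + \left(15 + 70\right) \left(\frac{16 - 18}{-18 - 10} - 13\right)\right) \left(-31\right) = \left(21 + 85 \left(- \frac{2}{-28} - 13\right)\right) \left(-31\right) = \left(21 + 85 \left(\left(-2\right) \left(- \frac{1}{28}\right) - 13\right)\right) \left(-31\right) = \left(21 + 85 \left(\frac{1}{14} - 13\right)\right) \left(-31\right) = \left(21 + 85 \left(- \frac{181}{14}\right)\right) \left(-31\right) = \left(21 - \frac{15385}{14}\right) \left(-31\right) = \left(- \frac{15091}{14}\right) \left(-31\right) = \frac{467821}{14}$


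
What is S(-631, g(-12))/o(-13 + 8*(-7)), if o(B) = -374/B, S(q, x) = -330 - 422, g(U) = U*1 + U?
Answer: -25944/187 ≈ -138.74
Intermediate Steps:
g(U) = 2*U (g(U) = U + U = 2*U)
S(q, x) = -752
S(-631, g(-12))/o(-13 + 8*(-7)) = -752/((-374/(-13 + 8*(-7)))) = -752/((-374/(-13 - 56))) = -752/((-374/(-69))) = -752/((-374*(-1/69))) = -752/374/69 = -752*69/374 = -25944/187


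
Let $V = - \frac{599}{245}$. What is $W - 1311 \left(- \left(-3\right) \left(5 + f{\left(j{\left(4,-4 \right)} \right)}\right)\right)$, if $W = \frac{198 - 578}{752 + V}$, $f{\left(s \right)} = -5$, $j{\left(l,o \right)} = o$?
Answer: $- \frac{93100}{183641} \approx -0.50697$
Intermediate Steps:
$V = - \frac{599}{245}$ ($V = \left(-599\right) \frac{1}{245} = - \frac{599}{245} \approx -2.4449$)
$W = - \frac{93100}{183641}$ ($W = \frac{198 - 578}{752 - \frac{599}{245}} = - \frac{380}{\frac{183641}{245}} = \left(-380\right) \frac{245}{183641} = - \frac{93100}{183641} \approx -0.50697$)
$W - 1311 \left(- \left(-3\right) \left(5 + f{\left(j{\left(4,-4 \right)} \right)}\right)\right) = - \frac{93100}{183641} - 1311 \left(- \left(-3\right) \left(5 - 5\right)\right) = - \frac{93100}{183641} - 1311 \left(- \left(-3\right) 0\right) = - \frac{93100}{183641} - 1311 \left(\left(-1\right) 0\right) = - \frac{93100}{183641} - 0 = - \frac{93100}{183641} + 0 = - \frac{93100}{183641}$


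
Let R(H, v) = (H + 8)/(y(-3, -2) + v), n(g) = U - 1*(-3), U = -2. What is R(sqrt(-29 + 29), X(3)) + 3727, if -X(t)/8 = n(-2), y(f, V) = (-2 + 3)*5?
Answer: 11173/3 ≈ 3724.3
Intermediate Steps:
n(g) = 1 (n(g) = -2 - 1*(-3) = -2 + 3 = 1)
y(f, V) = 5 (y(f, V) = 1*5 = 5)
X(t) = -8 (X(t) = -8*1 = -8)
R(H, v) = (8 + H)/(5 + v) (R(H, v) = (H + 8)/(5 + v) = (8 + H)/(5 + v))
R(sqrt(-29 + 29), X(3)) + 3727 = (8 + sqrt(-29 + 29))/(5 - 8) + 3727 = (8 + sqrt(0))/(-3) + 3727 = -(8 + 0)/3 + 3727 = -1/3*8 + 3727 = -8/3 + 3727 = 11173/3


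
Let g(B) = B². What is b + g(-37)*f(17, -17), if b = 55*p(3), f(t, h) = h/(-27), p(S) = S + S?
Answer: 32183/27 ≈ 1192.0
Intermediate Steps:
p(S) = 2*S
f(t, h) = -h/27 (f(t, h) = h*(-1/27) = -h/27)
b = 330 (b = 55*(2*3) = 55*6 = 330)
b + g(-37)*f(17, -17) = 330 + (-37)²*(-1/27*(-17)) = 330 + 1369*(17/27) = 330 + 23273/27 = 32183/27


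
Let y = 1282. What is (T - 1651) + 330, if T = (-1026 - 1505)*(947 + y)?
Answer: -5642920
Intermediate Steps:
T = -5641599 (T = (-1026 - 1505)*(947 + 1282) = -2531*2229 = -5641599)
(T - 1651) + 330 = (-5641599 - 1651) + 330 = -5643250 + 330 = -5642920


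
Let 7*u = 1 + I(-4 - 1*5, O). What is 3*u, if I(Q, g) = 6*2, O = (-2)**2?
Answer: 39/7 ≈ 5.5714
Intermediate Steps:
O = 4
I(Q, g) = 12
u = 13/7 (u = (1 + 12)/7 = (1/7)*13 = 13/7 ≈ 1.8571)
3*u = 3*(13/7) = 39/7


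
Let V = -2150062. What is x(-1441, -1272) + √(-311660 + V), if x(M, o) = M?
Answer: -1441 + I*√2461722 ≈ -1441.0 + 1569.0*I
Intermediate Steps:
x(-1441, -1272) + √(-311660 + V) = -1441 + √(-311660 - 2150062) = -1441 + √(-2461722) = -1441 + I*√2461722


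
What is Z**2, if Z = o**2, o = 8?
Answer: 4096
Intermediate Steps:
Z = 64 (Z = 8**2 = 64)
Z**2 = 64**2 = 4096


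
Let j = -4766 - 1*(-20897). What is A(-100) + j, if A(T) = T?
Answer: 16031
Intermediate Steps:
j = 16131 (j = -4766 + 20897 = 16131)
A(-100) + j = -100 + 16131 = 16031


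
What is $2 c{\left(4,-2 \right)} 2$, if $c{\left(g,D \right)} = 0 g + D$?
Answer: $-8$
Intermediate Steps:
$c{\left(g,D \right)} = D$ ($c{\left(g,D \right)} = 0 + D = D$)
$2 c{\left(4,-2 \right)} 2 = 2 \left(-2\right) 2 = \left(-4\right) 2 = -8$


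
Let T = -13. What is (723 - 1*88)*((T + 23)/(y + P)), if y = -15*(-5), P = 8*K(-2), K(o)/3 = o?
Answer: 6350/27 ≈ 235.19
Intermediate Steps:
K(o) = 3*o
P = -48 (P = 8*(3*(-2)) = 8*(-6) = -48)
y = 75
(723 - 1*88)*((T + 23)/(y + P)) = (723 - 1*88)*((-13 + 23)/(75 - 48)) = (723 - 88)*(10/27) = 635*(10*(1/27)) = 635*(10/27) = 6350/27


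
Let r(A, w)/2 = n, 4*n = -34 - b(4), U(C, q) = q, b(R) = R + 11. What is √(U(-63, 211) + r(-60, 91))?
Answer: √746/2 ≈ 13.656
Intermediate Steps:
b(R) = 11 + R
n = -49/4 (n = (-34 - (11 + 4))/4 = (-34 - 1*15)/4 = (-34 - 15)/4 = (¼)*(-49) = -49/4 ≈ -12.250)
r(A, w) = -49/2 (r(A, w) = 2*(-49/4) = -49/2)
√(U(-63, 211) + r(-60, 91)) = √(211 - 49/2) = √(373/2) = √746/2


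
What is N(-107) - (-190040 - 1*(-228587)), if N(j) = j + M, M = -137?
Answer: -38791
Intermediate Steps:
N(j) = -137 + j (N(j) = j - 137 = -137 + j)
N(-107) - (-190040 - 1*(-228587)) = (-137 - 107) - (-190040 - 1*(-228587)) = -244 - (-190040 + 228587) = -244 - 1*38547 = -244 - 38547 = -38791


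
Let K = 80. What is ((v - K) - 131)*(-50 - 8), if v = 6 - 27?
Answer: 13456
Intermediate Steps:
v = -21
((v - K) - 131)*(-50 - 8) = ((-21 - 1*80) - 131)*(-50 - 8) = ((-21 - 80) - 131)*(-58) = (-101 - 131)*(-58) = -232*(-58) = 13456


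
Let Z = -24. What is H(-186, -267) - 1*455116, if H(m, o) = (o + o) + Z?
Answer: -455674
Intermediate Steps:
H(m, o) = -24 + 2*o (H(m, o) = (o + o) - 24 = 2*o - 24 = -24 + 2*o)
H(-186, -267) - 1*455116 = (-24 + 2*(-267)) - 1*455116 = (-24 - 534) - 455116 = -558 - 455116 = -455674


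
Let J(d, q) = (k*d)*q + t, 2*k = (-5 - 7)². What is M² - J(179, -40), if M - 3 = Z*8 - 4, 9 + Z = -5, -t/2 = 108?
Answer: 528505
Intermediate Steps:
t = -216 (t = -2*108 = -216)
k = 72 (k = (-5 - 7)²/2 = (½)*(-12)² = (½)*144 = 72)
Z = -14 (Z = -9 - 5 = -14)
J(d, q) = -216 + 72*d*q (J(d, q) = (72*d)*q - 216 = 72*d*q - 216 = -216 + 72*d*q)
M = -113 (M = 3 + (-14*8 - 4) = 3 + (-112 - 4) = 3 - 116 = -113)
M² - J(179, -40) = (-113)² - (-216 + 72*179*(-40)) = 12769 - (-216 - 515520) = 12769 - 1*(-515736) = 12769 + 515736 = 528505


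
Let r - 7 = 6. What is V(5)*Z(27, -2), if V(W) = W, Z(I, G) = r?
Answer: 65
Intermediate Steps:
r = 13 (r = 7 + 6 = 13)
Z(I, G) = 13
V(5)*Z(27, -2) = 5*13 = 65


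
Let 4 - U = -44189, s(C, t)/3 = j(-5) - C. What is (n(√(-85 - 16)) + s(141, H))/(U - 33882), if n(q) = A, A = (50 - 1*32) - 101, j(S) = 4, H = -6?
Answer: -494/10311 ≈ -0.047910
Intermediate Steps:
s(C, t) = 12 - 3*C (s(C, t) = 3*(4 - C) = 12 - 3*C)
U = 44193 (U = 4 - 1*(-44189) = 4 + 44189 = 44193)
A = -83 (A = (50 - 32) - 101 = 18 - 101 = -83)
n(q) = -83
(n(√(-85 - 16)) + s(141, H))/(U - 33882) = (-83 + (12 - 3*141))/(44193 - 33882) = (-83 + (12 - 423))/10311 = (-83 - 411)*(1/10311) = -494*1/10311 = -494/10311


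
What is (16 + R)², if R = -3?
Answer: 169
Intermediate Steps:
(16 + R)² = (16 - 3)² = 13² = 169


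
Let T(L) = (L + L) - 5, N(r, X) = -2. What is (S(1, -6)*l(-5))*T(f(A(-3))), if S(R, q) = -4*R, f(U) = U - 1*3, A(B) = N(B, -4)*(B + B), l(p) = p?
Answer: 260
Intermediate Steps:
A(B) = -4*B (A(B) = -2*(B + B) = -4*B)
f(U) = -3 + U (f(U) = U - 3 = -3 + U)
T(L) = -5 + 2*L (T(L) = 2*L - 5 = -5 + 2*L)
(S(1, -6)*l(-5))*T(f(A(-3))) = (-4*1*(-5))*(-5 + 2*(-3 - 4*(-3))) = (-4*(-5))*(-5 + 2*(-3 + 12)) = 20*(-5 + 2*9) = 20*(-5 + 18) = 20*13 = 260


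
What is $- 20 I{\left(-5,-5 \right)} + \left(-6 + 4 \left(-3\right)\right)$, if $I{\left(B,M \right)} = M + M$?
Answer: $182$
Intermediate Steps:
$I{\left(B,M \right)} = 2 M$
$- 20 I{\left(-5,-5 \right)} + \left(-6 + 4 \left(-3\right)\right) = - 20 \cdot 2 \left(-5\right) + \left(-6 + 4 \left(-3\right)\right) = \left(-20\right) \left(-10\right) - 18 = 200 - 18 = 182$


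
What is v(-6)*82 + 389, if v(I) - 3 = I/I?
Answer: 717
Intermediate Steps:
v(I) = 4 (v(I) = 3 + I/I = 3 + 1 = 4)
v(-6)*82 + 389 = 4*82 + 389 = 328 + 389 = 717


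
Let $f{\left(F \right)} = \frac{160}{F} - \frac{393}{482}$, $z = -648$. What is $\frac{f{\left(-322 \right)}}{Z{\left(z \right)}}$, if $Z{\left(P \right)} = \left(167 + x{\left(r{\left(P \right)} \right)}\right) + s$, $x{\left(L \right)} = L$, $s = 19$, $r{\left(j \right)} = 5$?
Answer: $- \frac{101833}{14821982} \approx -0.0068704$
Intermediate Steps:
$f{\left(F \right)} = - \frac{393}{482} + \frac{160}{F}$ ($f{\left(F \right)} = \frac{160}{F} - \frac{393}{482} = - \frac{393}{482} + \frac{160}{F}$)
$Z{\left(P \right)} = 191$ ($Z{\left(P \right)} = \left(167 + 5\right) + 19 = 172 + 19 = 191$)
$\frac{f{\left(-322 \right)}}{Z{\left(z \right)}} = \frac{- \frac{393}{482} + \frac{160}{-322}}{191} = \left(- \frac{393}{482} + 160 \left(- \frac{1}{322}\right)\right) \frac{1}{191} = \left(- \frac{393}{482} - \frac{80}{161}\right) \frac{1}{191} = \left(- \frac{101833}{77602}\right) \frac{1}{191} = - \frac{101833}{14821982}$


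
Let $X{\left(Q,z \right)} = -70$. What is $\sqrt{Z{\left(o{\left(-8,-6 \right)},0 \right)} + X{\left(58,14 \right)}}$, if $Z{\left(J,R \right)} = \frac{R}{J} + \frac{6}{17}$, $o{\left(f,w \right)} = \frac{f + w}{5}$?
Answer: $\frac{4 i \sqrt{1258}}{17} \approx 8.3455 i$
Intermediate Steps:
$o{\left(f,w \right)} = \frac{f}{5} + \frac{w}{5}$ ($o{\left(f,w \right)} = \left(f + w\right) \frac{1}{5} = \frac{f}{5} + \frac{w}{5}$)
$Z{\left(J,R \right)} = \frac{6}{17} + \frac{R}{J}$ ($Z{\left(J,R \right)} = \frac{R}{J} + 6 \cdot \frac{1}{17} = \frac{R}{J} + \frac{6}{17} = \frac{6}{17} + \frac{R}{J}$)
$\sqrt{Z{\left(o{\left(-8,-6 \right)},0 \right)} + X{\left(58,14 \right)}} = \sqrt{\left(\frac{6}{17} + \frac{0}{\frac{1}{5} \left(-8\right) + \frac{1}{5} \left(-6\right)}\right) - 70} = \sqrt{\left(\frac{6}{17} + \frac{0}{- \frac{8}{5} - \frac{6}{5}}\right) - 70} = \sqrt{\left(\frac{6}{17} + \frac{0}{- \frac{14}{5}}\right) - 70} = \sqrt{\left(\frac{6}{17} + 0 \left(- \frac{5}{14}\right)\right) - 70} = \sqrt{\left(\frac{6}{17} + 0\right) - 70} = \sqrt{\frac{6}{17} - 70} = \sqrt{- \frac{1184}{17}} = \frac{4 i \sqrt{1258}}{17}$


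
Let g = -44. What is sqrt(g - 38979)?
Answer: I*sqrt(39023) ≈ 197.54*I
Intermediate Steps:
sqrt(g - 38979) = sqrt(-44 - 38979) = sqrt(-39023) = I*sqrt(39023)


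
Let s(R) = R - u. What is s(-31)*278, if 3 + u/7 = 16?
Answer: -33916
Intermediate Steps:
u = 91 (u = -21 + 7*16 = -21 + 112 = 91)
s(R) = -91 + R (s(R) = R - 1*91 = R - 91 = -91 + R)
s(-31)*278 = (-91 - 31)*278 = -122*278 = -33916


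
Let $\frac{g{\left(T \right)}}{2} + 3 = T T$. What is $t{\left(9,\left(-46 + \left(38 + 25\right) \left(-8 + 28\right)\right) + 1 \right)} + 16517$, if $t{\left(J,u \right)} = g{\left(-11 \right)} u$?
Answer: $303257$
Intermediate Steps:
$g{\left(T \right)} = -6 + 2 T^{2}$ ($g{\left(T \right)} = -6 + 2 T T = -6 + 2 T^{2}$)
$t{\left(J,u \right)} = 236 u$ ($t{\left(J,u \right)} = \left(-6 + 2 \left(-11\right)^{2}\right) u = \left(-6 + 2 \cdot 121\right) u = \left(-6 + 242\right) u = 236 u$)
$t{\left(9,\left(-46 + \left(38 + 25\right) \left(-8 + 28\right)\right) + 1 \right)} + 16517 = 236 \left(\left(-46 + \left(38 + 25\right) \left(-8 + 28\right)\right) + 1\right) + 16517 = 236 \left(\left(-46 + 63 \cdot 20\right) + 1\right) + 16517 = 236 \left(\left(-46 + 1260\right) + 1\right) + 16517 = 236 \left(1214 + 1\right) + 16517 = 236 \cdot 1215 + 16517 = 286740 + 16517 = 303257$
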